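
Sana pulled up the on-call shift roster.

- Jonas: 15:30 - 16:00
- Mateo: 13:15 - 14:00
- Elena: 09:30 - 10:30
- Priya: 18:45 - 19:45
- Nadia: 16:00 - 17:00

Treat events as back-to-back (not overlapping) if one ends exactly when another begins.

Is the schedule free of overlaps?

Yes

Sorted by start: Elena, Mateo, Jonas, Nadia, Priya.
Mateo starts after Elena ends, so Elena has no further overlaps.
Jonas starts after Mateo ends, so Mateo has no further overlaps.
Nadia starts exactly when Jonas ends (back-to-back, no overlap), so Jonas has no further overlaps.
Priya starts after Nadia ends.
Every pair is clear; the schedule has no overlaps.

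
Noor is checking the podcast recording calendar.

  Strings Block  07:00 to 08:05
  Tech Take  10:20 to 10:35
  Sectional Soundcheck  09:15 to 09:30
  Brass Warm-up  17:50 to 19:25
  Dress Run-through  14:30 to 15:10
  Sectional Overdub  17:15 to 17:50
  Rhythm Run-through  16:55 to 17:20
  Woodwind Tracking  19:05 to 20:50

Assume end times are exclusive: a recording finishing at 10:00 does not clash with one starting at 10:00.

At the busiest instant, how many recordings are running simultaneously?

Walk through starts and ends in time order (an end at T is processed before a start at T):
07:00 start Strings Block → 1
08:05 end Strings Block → 0
09:15 start Sectional Soundcheck → 1
09:30 end Sectional Soundcheck → 0
10:20 start Tech Take → 1
10:35 end Tech Take → 0
14:30 start Dress Run-through → 1
15:10 end Dress Run-through → 0
16:55 start Rhythm Run-through → 1
17:15 start Sectional Overdub → 2
17:20 end Rhythm Run-through → 1
17:50 end Sectional Overdub → 0
17:50 start Brass Warm-up → 1
19:05 start Woodwind Tracking → 2
19:25 end Brass Warm-up → 1
20:50 end Woodwind Tracking → 0
Peak is 2, at 17:15 (Rhythm Run-through, Sectional Overdub).

2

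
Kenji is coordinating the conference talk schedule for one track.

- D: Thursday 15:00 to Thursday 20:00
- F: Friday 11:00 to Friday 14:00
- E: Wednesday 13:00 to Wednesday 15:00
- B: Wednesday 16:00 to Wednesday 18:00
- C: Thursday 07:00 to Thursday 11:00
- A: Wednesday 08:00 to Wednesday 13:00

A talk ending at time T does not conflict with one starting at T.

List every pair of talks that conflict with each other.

no overlapping pairs

Sorted by start: A, E, B, C, D, F.
E starts exactly when A ends (back-to-back, no overlap), so A has no further overlaps.
B starts after E ends, so E has no further overlaps.
C starts after B ends, so B has no further overlaps.
D starts after C ends, so C has no further overlaps.
F starts after D ends.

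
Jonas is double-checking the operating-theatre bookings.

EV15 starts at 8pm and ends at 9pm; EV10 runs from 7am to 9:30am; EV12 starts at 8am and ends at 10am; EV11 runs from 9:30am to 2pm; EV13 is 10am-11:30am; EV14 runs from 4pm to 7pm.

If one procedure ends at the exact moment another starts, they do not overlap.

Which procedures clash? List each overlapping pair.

Sorted by start: EV10, EV12, EV11, EV13, EV14, EV15.
EV12 starts before EV10 ends → EV10 and EV12 overlap.
EV11 starts exactly when EV10 ends (back-to-back, no overlap); EV10 is clear from here.
EV11 starts before EV12 ends → EV12 and EV11 overlap.
EV13 starts exactly when EV12 ends (back-to-back, no overlap); EV12 is clear from here.
EV13 starts before EV11 ends → EV11 and EV13 overlap.
EV14 starts after EV11 ends; EV11 is clear from here.
EV14 starts after EV13 ends; EV13 is clear from here.
EV15 starts after EV14 ends.

EV10 & EV12, EV11 & EV12, EV11 & EV13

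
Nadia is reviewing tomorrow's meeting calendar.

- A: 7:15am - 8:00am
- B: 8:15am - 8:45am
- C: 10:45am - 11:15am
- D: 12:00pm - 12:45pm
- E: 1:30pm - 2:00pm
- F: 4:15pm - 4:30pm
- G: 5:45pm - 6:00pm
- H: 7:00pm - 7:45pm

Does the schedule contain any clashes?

No

Sorted by start: A, B, C, D, E, F, G, H.
B starts after A ends; A is clear from here.
C starts after B ends; B is clear from here.
D starts after C ends; C is clear from here.
E starts after D ends; D is clear from here.
F starts after E ends; E is clear from here.
G starts after F ends; F is clear from here.
H starts after G ends.
Every pair is clear; the schedule has no overlaps.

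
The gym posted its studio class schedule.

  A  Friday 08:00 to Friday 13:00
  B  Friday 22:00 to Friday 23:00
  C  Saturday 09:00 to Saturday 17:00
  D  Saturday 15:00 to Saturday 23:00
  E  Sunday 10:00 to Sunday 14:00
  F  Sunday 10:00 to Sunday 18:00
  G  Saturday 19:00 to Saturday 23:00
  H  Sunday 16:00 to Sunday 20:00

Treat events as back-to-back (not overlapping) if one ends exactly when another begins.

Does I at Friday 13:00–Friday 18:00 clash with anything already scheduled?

No — it doesn't clash with anything

A: ends Friday 13:00 at or before I starts Friday 13:00 → clear.
B: starts Friday 22:00 at or after I ends Friday 18:00 → clear.
C: starts Saturday 09:00 at or after I ends Friday 18:00 → clear.
D: starts Saturday 15:00 at or after I ends Friday 18:00 → clear.
G: starts Saturday 19:00 at or after I ends Friday 18:00 → clear.
E: starts Sunday 10:00 at or after I ends Friday 18:00 → clear.
F: starts Sunday 10:00 at or after I ends Friday 18:00 → clear.
H: starts Sunday 16:00 at or after I ends Friday 18:00 → clear.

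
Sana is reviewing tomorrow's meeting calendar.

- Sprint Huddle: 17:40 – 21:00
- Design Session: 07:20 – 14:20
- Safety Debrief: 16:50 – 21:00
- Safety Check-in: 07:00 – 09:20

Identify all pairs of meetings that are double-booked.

Sorted by start: Safety Check-in, Design Session, Safety Debrief, Sprint Huddle.
Design Session starts before Safety Check-in ends → Safety Check-in and Design Session overlap.
Safety Debrief starts after Safety Check-in ends, so nothing later overlaps Safety Check-in either.
Safety Debrief starts after Design Session ends, so nothing later overlaps Design Session either.
Sprint Huddle starts before Safety Debrief ends → Safety Debrief and Sprint Huddle overlap.

Design Session & Safety Check-in, Safety Debrief & Sprint Huddle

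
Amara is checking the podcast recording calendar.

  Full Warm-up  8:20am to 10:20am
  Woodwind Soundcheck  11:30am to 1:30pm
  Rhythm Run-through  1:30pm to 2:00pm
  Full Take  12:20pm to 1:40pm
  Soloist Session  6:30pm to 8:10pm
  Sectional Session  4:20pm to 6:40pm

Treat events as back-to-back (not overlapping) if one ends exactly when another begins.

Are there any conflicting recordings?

Sorted by start: Full Warm-up, Woodwind Soundcheck, Full Take, Rhythm Run-through, Sectional Session, Soloist Session.
Woodwind Soundcheck starts after Full Warm-up ends; Full Warm-up is clear from here.
Full Take starts before Woodwind Soundcheck ends → Woodwind Soundcheck and Full Take overlap.
That's a conflict, so the schedule is not conflict-free.

Yes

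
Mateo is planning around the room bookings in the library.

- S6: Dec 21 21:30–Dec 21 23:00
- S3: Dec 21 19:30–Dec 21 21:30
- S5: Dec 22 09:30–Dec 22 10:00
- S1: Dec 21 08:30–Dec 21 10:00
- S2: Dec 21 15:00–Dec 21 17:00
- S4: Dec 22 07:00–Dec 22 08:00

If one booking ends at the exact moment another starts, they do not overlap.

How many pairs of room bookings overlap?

0

Sorted by start: S1, S2, S3, S6, S4, S5.
S2 starts after S1 ends; S1 is clear from here.
S3 starts after S2 ends; S2 is clear from here.
S6 starts exactly when S3 ends (back-to-back, no overlap); S3 is clear from here.
S4 starts after S6 ends; S6 is clear from here.
S5 starts after S4 ends.
No pair overlaps.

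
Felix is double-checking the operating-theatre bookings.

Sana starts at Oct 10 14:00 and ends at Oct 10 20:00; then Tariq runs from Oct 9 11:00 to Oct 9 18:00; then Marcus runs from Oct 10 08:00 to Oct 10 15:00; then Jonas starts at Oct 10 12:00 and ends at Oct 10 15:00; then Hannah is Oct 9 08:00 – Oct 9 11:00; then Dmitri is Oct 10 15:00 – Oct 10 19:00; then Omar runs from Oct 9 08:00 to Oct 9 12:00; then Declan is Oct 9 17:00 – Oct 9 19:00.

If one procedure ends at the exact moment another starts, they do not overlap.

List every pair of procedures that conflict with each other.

Sorted by start: Omar, Hannah, Tariq, Declan, Marcus, Jonas, Sana, Dmitri.
Hannah starts before Omar ends → Omar and Hannah overlap.
Tariq starts before Omar ends → Omar and Tariq overlap.
Declan starts after Omar ends, so nothing later overlaps Omar either.
Tariq starts exactly when Hannah ends (back-to-back, no overlap), so nothing later overlaps Hannah either.
Declan starts before Tariq ends → Tariq and Declan overlap.
Marcus starts after Tariq ends, so nothing later overlaps Tariq either.
Marcus starts after Declan ends, so nothing later overlaps Declan either.
Jonas starts before Marcus ends → Marcus and Jonas overlap.
Sana starts before Marcus ends → Marcus and Sana overlap.
Dmitri starts exactly when Marcus ends (back-to-back, no overlap).
Sana starts before Jonas ends → Jonas and Sana overlap.
Dmitri starts exactly when Jonas ends (back-to-back, no overlap).
Dmitri starts before Sana ends → Sana and Dmitri overlap.

Declan & Tariq, Dmitri & Sana, Hannah & Omar, Jonas & Marcus, Jonas & Sana, Marcus & Sana, Omar & Tariq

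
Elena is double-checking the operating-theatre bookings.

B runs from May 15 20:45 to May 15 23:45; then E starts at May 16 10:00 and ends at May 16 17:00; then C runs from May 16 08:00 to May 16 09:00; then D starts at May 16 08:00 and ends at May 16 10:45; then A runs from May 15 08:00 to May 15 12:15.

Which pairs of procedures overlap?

Sorted by start: A, B, C, D, E.
B starts after A ends; A is clear from here.
C starts after B ends; B is clear from here.
D starts before C ends → C and D overlap.
E starts after C ends.
E starts before D ends → D and E overlap.

C & D, D & E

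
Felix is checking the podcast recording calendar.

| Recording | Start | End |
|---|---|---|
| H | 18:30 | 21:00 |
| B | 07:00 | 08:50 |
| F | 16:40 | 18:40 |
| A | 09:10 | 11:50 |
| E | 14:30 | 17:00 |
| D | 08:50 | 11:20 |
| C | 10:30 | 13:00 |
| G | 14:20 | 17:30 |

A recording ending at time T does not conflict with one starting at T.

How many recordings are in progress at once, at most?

3

Sort all start/end points and keep a running count:
07:00 start B → 1
08:50 end B → 0
08:50 start D → 1
09:10 start A → 2
10:30 start C → 3
11:20 end D → 2
11:50 end A → 1
13:00 end C → 0
14:20 start G → 1
14:30 start E → 2
16:40 start F → 3
17:00 end E → 2
17:30 end G → 1
18:30 start H → 2
18:40 end F → 1
21:00 end H → 0
Peak is 3, at 10:30 (A, C, D).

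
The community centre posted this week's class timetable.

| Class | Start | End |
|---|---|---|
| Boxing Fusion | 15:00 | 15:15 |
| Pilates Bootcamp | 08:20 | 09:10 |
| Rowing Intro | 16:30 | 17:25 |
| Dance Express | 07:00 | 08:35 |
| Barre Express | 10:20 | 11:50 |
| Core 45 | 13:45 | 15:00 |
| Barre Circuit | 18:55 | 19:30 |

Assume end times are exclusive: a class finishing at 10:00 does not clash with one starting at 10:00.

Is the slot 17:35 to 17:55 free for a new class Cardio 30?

Dance Express: ends 08:35 at or before Cardio 30 starts 17:35 → clear.
Pilates Bootcamp: ends 09:10 at or before Cardio 30 starts 17:35 → clear.
Barre Express: ends 11:50 at or before Cardio 30 starts 17:35 → clear.
Core 45: ends 15:00 at or before Cardio 30 starts 17:35 → clear.
Boxing Fusion: ends 15:15 at or before Cardio 30 starts 17:35 → clear.
Rowing Intro: ends 17:25 at or before Cardio 30 starts 17:35 → clear.
Barre Circuit: starts 18:55 at or after Cardio 30 ends 17:55 → clear.

Yes — the slot is free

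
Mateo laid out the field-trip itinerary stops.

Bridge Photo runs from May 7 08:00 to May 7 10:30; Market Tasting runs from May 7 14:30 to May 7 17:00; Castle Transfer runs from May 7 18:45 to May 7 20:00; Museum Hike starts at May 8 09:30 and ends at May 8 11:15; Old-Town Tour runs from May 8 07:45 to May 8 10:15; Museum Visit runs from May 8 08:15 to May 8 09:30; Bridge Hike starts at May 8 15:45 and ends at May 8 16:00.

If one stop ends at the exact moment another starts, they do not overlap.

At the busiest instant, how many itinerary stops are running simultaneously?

Sort all start/end points and keep a running count:
May 7 08:00 start Bridge Photo → 1
May 7 10:30 end Bridge Photo → 0
May 7 14:30 start Market Tasting → 1
May 7 17:00 end Market Tasting → 0
May 7 18:45 start Castle Transfer → 1
May 7 20:00 end Castle Transfer → 0
May 8 07:45 start Old-Town Tour → 1
May 8 08:15 start Museum Visit → 2
May 8 09:30 end Museum Visit → 1
May 8 09:30 start Museum Hike → 2
May 8 10:15 end Old-Town Tour → 1
May 8 11:15 end Museum Hike → 0
May 8 15:45 start Bridge Hike → 1
May 8 16:00 end Bridge Hike → 0
Peak is 2, at May 8 08:15 (Museum Visit, Old-Town Tour).

2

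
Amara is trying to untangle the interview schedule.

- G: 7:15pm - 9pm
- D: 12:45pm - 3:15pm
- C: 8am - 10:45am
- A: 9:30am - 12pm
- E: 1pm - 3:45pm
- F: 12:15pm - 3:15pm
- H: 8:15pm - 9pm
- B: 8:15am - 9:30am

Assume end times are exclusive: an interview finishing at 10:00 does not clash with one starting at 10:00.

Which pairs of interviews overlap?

Sorted by start: C, B, A, F, D, E, G, H.
B starts before C ends → C and B overlap.
A starts before C ends → C and A overlap.
F starts after C ends, so nothing later overlaps C either.
A starts exactly when B ends (back-to-back, no overlap), so nothing later overlaps B either.
F starts after A ends, so nothing later overlaps A either.
D starts before F ends → F and D overlap.
E starts before F ends → F and E overlap.
G starts after F ends, so nothing later overlaps F either.
E starts before D ends → D and E overlap.
G starts after D ends, so nothing later overlaps D either.
G starts after E ends, so nothing later overlaps E either.
H starts before G ends → G and H overlap.

A & C, B & C, D & E, D & F, E & F, G & H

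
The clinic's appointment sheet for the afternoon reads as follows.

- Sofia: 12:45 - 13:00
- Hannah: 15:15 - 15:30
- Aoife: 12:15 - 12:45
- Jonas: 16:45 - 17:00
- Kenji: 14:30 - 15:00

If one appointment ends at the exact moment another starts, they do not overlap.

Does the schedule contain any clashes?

Sorted by start: Aoife, Sofia, Kenji, Hannah, Jonas.
Sofia starts exactly when Aoife ends (back-to-back, no overlap), so nothing later overlaps Aoife either.
Kenji starts after Sofia ends, so nothing later overlaps Sofia either.
Hannah starts after Kenji ends, so nothing later overlaps Kenji either.
Jonas starts after Hannah ends.
Every pair is clear; the schedule has no overlaps.

No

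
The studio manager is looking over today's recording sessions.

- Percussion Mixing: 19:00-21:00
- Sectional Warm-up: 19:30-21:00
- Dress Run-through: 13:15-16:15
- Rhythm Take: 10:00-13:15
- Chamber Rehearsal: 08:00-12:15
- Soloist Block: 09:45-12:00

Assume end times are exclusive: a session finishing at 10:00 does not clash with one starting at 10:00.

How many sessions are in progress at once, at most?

Sort all start/end points and keep a running count:
08:00 start Chamber Rehearsal → 1
09:45 start Soloist Block → 2
10:00 start Rhythm Take → 3
12:00 end Soloist Block → 2
12:15 end Chamber Rehearsal → 1
13:15 end Rhythm Take → 0
13:15 start Dress Run-through → 1
16:15 end Dress Run-through → 0
19:00 start Percussion Mixing → 1
19:30 start Sectional Warm-up → 2
21:00 end Percussion Mixing → 1
21:00 end Sectional Warm-up → 0
Peak is 3, at 10:00 (Chamber Rehearsal, Rhythm Take, Soloist Block).

3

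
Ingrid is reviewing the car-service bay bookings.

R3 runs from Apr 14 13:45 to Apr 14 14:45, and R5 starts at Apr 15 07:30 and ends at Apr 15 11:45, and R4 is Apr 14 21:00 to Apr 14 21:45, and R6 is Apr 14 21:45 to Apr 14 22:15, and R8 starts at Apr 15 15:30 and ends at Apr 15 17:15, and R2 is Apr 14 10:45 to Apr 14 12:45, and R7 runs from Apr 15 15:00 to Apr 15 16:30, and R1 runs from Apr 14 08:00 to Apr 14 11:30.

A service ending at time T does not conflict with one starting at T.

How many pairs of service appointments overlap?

Sorted by start: R1, R2, R3, R4, R6, R5, R7, R8.
R2 starts before R1 ends → R1 and R2 overlap.
R3 starts after R1 ends, so nothing later overlaps R1 either.
R3 starts after R2 ends, so nothing later overlaps R2 either.
R4 starts after R3 ends, so nothing later overlaps R3 either.
R6 starts exactly when R4 ends (back-to-back, no overlap), so nothing later overlaps R4 either.
R5 starts after R6 ends, so nothing later overlaps R6 either.
R7 starts after R5 ends, so nothing later overlaps R5 either.
R8 starts before R7 ends → R7 and R8 overlap.
Overlapping pairs: R1 & R2, R7 & R8 — 2 in total.

2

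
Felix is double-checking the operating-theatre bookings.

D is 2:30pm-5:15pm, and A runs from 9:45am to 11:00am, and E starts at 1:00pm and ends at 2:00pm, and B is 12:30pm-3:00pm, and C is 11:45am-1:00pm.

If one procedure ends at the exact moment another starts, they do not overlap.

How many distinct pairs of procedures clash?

3

Sorted by start: A, C, B, E, D.
C starts after A ends, so nothing later overlaps A either.
B starts before C ends → C and B overlap.
E starts exactly when C ends (back-to-back, no overlap), so nothing later overlaps C either.
E starts before B ends → B and E overlap.
D starts before B ends → B and D overlap.
D starts after E ends.
Overlapping pairs: B & C, B & D, B & E — 3 in total.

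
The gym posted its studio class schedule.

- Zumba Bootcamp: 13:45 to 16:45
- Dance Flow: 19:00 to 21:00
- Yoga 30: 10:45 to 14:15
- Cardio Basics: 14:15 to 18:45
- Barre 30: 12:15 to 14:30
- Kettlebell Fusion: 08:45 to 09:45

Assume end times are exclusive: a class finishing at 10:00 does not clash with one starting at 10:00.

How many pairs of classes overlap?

Two intervals overlap when each starts before the other ends.
Sorted by start: Kettlebell Fusion, Yoga 30, Barre 30, Zumba Bootcamp, Cardio Basics, Dance Flow.
Yoga 30 starts after Kettlebell Fusion ends — done with Kettlebell Fusion.
Barre 30 starts before Yoga 30 ends → Yoga 30 and Barre 30 overlap.
Zumba Bootcamp starts before Yoga 30 ends → Yoga 30 and Zumba Bootcamp overlap.
Cardio Basics starts exactly when Yoga 30 ends (back-to-back, no overlap) — done with Yoga 30.
Zumba Bootcamp starts before Barre 30 ends → Barre 30 and Zumba Bootcamp overlap.
Cardio Basics starts before Barre 30 ends → Barre 30 and Cardio Basics overlap.
Dance Flow starts after Barre 30 ends.
Cardio Basics starts before Zumba Bootcamp ends → Zumba Bootcamp and Cardio Basics overlap.
Dance Flow starts after Zumba Bootcamp ends.
Dance Flow starts after Cardio Basics ends.
Overlapping pairs: Barre 30 & Cardio Basics, Barre 30 & Yoga 30, Barre 30 & Zumba Bootcamp, Cardio Basics & Zumba Bootcamp, Yoga 30 & Zumba Bootcamp — 5 in total.

5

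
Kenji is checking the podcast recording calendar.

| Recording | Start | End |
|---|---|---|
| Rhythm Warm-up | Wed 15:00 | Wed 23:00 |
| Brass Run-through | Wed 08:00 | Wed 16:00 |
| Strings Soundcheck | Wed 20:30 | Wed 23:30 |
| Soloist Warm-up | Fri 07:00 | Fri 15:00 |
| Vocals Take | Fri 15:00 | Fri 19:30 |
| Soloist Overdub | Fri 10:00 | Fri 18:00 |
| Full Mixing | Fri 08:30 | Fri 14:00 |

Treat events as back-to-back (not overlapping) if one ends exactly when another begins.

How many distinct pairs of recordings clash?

6

Two intervals overlap when each starts before the other ends.
Sorted by start: Brass Run-through, Rhythm Warm-up, Strings Soundcheck, Soloist Warm-up, Full Mixing, Soloist Overdub, Vocals Take.
Rhythm Warm-up starts before Brass Run-through ends → Brass Run-through and Rhythm Warm-up overlap.
Strings Soundcheck starts after Brass Run-through ends, so nothing later overlaps Brass Run-through either.
Strings Soundcheck starts before Rhythm Warm-up ends → Rhythm Warm-up and Strings Soundcheck overlap.
Soloist Warm-up starts after Rhythm Warm-up ends, so nothing later overlaps Rhythm Warm-up either.
Soloist Warm-up starts after Strings Soundcheck ends, so nothing later overlaps Strings Soundcheck either.
Full Mixing starts before Soloist Warm-up ends → Soloist Warm-up and Full Mixing overlap.
Soloist Overdub starts before Soloist Warm-up ends → Soloist Warm-up and Soloist Overdub overlap.
Vocals Take starts exactly when Soloist Warm-up ends (back-to-back, no overlap).
Soloist Overdub starts before Full Mixing ends → Full Mixing and Soloist Overdub overlap.
Vocals Take starts after Full Mixing ends.
Vocals Take starts before Soloist Overdub ends → Soloist Overdub and Vocals Take overlap.
Overlapping pairs: Brass Run-through & Rhythm Warm-up, Full Mixing & Soloist Overdub, Full Mixing & Soloist Warm-up, Rhythm Warm-up & Strings Soundcheck, Soloist Overdub & Soloist Warm-up, Soloist Overdub & Vocals Take — 6 in total.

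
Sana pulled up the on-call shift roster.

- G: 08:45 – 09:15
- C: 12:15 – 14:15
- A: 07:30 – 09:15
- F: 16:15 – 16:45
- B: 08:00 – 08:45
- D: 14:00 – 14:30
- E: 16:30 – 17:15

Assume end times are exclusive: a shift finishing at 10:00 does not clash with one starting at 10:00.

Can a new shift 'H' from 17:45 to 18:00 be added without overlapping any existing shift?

A: ends 09:15 at or before H starts 17:45 → clear.
B: ends 08:45 at or before H starts 17:45 → clear.
G: ends 09:15 at or before H starts 17:45 → clear.
C: ends 14:15 at or before H starts 17:45 → clear.
D: ends 14:30 at or before H starts 17:45 → clear.
F: ends 16:45 at or before H starts 17:45 → clear.
E: ends 17:15 at or before H starts 17:45 → clear.

Yes — the slot is free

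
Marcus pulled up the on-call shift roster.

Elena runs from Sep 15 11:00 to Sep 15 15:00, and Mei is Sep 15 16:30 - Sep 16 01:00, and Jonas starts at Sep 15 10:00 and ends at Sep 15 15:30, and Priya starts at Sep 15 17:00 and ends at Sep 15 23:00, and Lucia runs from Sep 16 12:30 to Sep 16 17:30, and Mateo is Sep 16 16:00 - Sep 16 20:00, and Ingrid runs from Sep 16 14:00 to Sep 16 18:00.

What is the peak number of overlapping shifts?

3

Walk through starts and ends in time order (an end at T is processed before a start at T):
Sep 15 10:00 start Jonas → 1
Sep 15 11:00 start Elena → 2
Sep 15 15:00 end Elena → 1
Sep 15 15:30 end Jonas → 0
Sep 15 16:30 start Mei → 1
Sep 15 17:00 start Priya → 2
Sep 15 23:00 end Priya → 1
Sep 16 01:00 end Mei → 0
Sep 16 12:30 start Lucia → 1
Sep 16 14:00 start Ingrid → 2
Sep 16 16:00 start Mateo → 3
Sep 16 17:30 end Lucia → 2
Sep 16 18:00 end Ingrid → 1
Sep 16 20:00 end Mateo → 0
Peak is 3, at Sep 16 16:00 (Ingrid, Lucia, Mateo).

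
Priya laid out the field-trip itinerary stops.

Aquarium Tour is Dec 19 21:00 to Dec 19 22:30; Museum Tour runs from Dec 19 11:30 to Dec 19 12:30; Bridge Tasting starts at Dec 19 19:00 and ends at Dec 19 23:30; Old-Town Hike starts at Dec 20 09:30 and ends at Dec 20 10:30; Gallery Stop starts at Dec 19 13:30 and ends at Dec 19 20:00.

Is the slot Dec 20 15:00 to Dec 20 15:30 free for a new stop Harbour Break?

Yes — the slot is free

Museum Tour: ends Dec 19 12:30 at or before Harbour Break starts Dec 20 15:00 → clear.
Gallery Stop: ends Dec 19 20:00 at or before Harbour Break starts Dec 20 15:00 → clear.
Bridge Tasting: ends Dec 19 23:30 at or before Harbour Break starts Dec 20 15:00 → clear.
Aquarium Tour: ends Dec 19 22:30 at or before Harbour Break starts Dec 20 15:00 → clear.
Old-Town Hike: ends Dec 20 10:30 at or before Harbour Break starts Dec 20 15:00 → clear.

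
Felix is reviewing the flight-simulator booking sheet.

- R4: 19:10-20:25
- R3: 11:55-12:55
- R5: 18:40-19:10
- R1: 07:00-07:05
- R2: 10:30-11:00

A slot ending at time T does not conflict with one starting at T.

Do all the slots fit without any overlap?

Yes

Check each pair: they overlap iff neither finishes before the other starts.
Sorted by start: R1, R2, R3, R5, R4.
R2 starts after R1 ends — done with R1.
R3 starts after R2 ends — done with R2.
R5 starts after R3 ends — done with R3.
R4 starts exactly when R5 ends (back-to-back, no overlap).
Every pair is clear; the schedule has no overlaps.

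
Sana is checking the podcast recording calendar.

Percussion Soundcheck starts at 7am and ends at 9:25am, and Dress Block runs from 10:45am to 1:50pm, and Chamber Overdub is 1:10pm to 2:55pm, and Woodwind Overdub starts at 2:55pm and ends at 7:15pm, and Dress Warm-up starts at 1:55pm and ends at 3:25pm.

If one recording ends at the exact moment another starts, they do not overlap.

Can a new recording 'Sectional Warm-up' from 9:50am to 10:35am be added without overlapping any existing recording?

Percussion Soundcheck: ends 9:25am at or before Sectional Warm-up starts 9:50am → clear.
Dress Block: starts 10:45am at or after Sectional Warm-up ends 10:35am → clear.
Chamber Overdub: starts 1:10pm at or after Sectional Warm-up ends 10:35am → clear.
Dress Warm-up: starts 1:55pm at or after Sectional Warm-up ends 10:35am → clear.
Woodwind Overdub: starts 2:55pm at or after Sectional Warm-up ends 10:35am → clear.

Yes — the slot is free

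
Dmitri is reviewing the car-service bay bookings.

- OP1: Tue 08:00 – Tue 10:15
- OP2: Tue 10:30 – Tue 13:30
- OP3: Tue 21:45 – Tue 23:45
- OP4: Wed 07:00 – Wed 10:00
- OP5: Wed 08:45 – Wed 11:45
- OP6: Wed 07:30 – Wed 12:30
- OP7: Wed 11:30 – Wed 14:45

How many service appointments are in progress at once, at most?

3

Walk through starts and ends in time order (an end at T is processed before a start at T):
Tue 08:00 start OP1 → 1
Tue 10:15 end OP1 → 0
Tue 10:30 start OP2 → 1
Tue 13:30 end OP2 → 0
Tue 21:45 start OP3 → 1
Tue 23:45 end OP3 → 0
Wed 07:00 start OP4 → 1
Wed 07:30 start OP6 → 2
Wed 08:45 start OP5 → 3
Wed 10:00 end OP4 → 2
Wed 11:30 start OP7 → 3
Wed 11:45 end OP5 → 2
Wed 12:30 end OP6 → 1
Wed 14:45 end OP7 → 0
Peak is 3, at Wed 08:45 (OP4, OP5, OP6).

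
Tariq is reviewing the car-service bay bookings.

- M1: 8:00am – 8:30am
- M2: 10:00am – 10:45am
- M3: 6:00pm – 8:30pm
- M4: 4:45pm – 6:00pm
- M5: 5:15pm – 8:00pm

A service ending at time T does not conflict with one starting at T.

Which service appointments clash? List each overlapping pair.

Sorted by start: M1, M2, M4, M5, M3.
M2 starts after M1 ends, so nothing later overlaps M1 either.
M4 starts after M2 ends, so nothing later overlaps M2 either.
M5 starts before M4 ends → M4 and M5 overlap.
M3 starts exactly when M4 ends (back-to-back, no overlap).
M3 starts before M5 ends → M5 and M3 overlap.

M3 & M5, M4 & M5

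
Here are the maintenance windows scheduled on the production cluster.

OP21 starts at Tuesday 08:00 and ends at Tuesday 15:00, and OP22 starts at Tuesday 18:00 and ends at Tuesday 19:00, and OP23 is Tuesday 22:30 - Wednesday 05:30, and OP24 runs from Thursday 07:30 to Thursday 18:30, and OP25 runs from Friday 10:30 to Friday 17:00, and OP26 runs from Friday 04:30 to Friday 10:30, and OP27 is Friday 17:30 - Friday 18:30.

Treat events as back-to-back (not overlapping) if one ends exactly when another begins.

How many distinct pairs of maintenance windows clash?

0

Sorted by start: OP21, OP22, OP23, OP24, OP26, OP25, OP27.
OP22 starts after OP21 ends, so OP21 has no further overlaps.
OP23 starts after OP22 ends, so OP22 has no further overlaps.
OP24 starts after OP23 ends, so OP23 has no further overlaps.
OP26 starts after OP24 ends, so OP24 has no further overlaps.
OP25 starts exactly when OP26 ends (back-to-back, no overlap), so OP26 has no further overlaps.
OP27 starts after OP25 ends.
No pair overlaps.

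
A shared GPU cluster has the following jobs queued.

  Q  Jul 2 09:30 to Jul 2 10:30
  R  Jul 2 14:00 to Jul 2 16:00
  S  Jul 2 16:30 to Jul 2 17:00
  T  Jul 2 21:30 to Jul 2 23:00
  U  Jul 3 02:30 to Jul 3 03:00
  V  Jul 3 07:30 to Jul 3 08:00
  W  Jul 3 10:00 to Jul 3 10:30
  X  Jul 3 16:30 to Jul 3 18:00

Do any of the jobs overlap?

No

Two intervals overlap when each starts before the other ends.
Sorted by start: Q, R, S, T, U, V, W, X.
R starts after Q ends — done with Q.
S starts after R ends — done with R.
T starts after S ends — done with S.
U starts after T ends — done with T.
V starts after U ends — done with U.
W starts after V ends — done with V.
X starts after W ends.
Every pair is clear; the schedule has no overlaps.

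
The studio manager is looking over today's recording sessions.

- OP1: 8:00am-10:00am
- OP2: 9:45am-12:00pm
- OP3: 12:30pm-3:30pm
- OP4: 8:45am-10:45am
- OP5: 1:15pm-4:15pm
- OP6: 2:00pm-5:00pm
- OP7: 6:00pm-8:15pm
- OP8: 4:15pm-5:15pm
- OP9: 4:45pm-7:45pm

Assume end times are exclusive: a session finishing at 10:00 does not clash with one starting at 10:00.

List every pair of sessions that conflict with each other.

OP1 & OP2, OP1 & OP4, OP2 & OP4, OP3 & OP5, OP3 & OP6, OP5 & OP6, OP6 & OP8, OP6 & OP9, OP7 & OP9, OP8 & OP9

Sorted by start: OP1, OP4, OP2, OP3, OP5, OP6, OP8, OP9, OP7.
OP4 starts before OP1 ends → OP1 and OP4 overlap.
OP2 starts before OP1 ends → OP1 and OP2 overlap.
OP3 starts after OP1 ends; OP1 is clear from here.
OP2 starts before OP4 ends → OP4 and OP2 overlap.
OP3 starts after OP4 ends; OP4 is clear from here.
OP3 starts after OP2 ends; OP2 is clear from here.
OP5 starts before OP3 ends → OP3 and OP5 overlap.
OP6 starts before OP3 ends → OP3 and OP6 overlap.
OP8 starts after OP3 ends; OP3 is clear from here.
OP6 starts before OP5 ends → OP5 and OP6 overlap.
OP8 starts exactly when OP5 ends (back-to-back, no overlap); OP5 is clear from here.
OP8 starts before OP6 ends → OP6 and OP8 overlap.
OP9 starts before OP6 ends → OP6 and OP9 overlap.
OP7 starts after OP6 ends.
OP9 starts before OP8 ends → OP8 and OP9 overlap.
OP7 starts after OP8 ends.
OP7 starts before OP9 ends → OP9 and OP7 overlap.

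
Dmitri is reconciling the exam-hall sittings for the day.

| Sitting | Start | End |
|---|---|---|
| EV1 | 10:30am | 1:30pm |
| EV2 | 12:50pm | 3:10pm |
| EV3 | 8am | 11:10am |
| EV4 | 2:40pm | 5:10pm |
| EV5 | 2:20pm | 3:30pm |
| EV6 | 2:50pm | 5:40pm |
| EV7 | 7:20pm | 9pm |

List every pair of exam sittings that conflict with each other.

Sorted by start: EV3, EV1, EV2, EV5, EV4, EV6, EV7.
EV1 starts before EV3 ends → EV3 and EV1 overlap.
EV2 starts after EV3 ends, so EV3 has no further overlaps.
EV2 starts before EV1 ends → EV1 and EV2 overlap.
EV5 starts after EV1 ends, so EV1 has no further overlaps.
EV5 starts before EV2 ends → EV2 and EV5 overlap.
EV4 starts before EV2 ends → EV2 and EV4 overlap.
EV6 starts before EV2 ends → EV2 and EV6 overlap.
EV7 starts after EV2 ends.
EV4 starts before EV5 ends → EV5 and EV4 overlap.
EV6 starts before EV5 ends → EV5 and EV6 overlap.
EV7 starts after EV5 ends.
EV6 starts before EV4 ends → EV4 and EV6 overlap.
EV7 starts after EV4 ends.
EV7 starts after EV6 ends.

EV1 & EV2, EV1 & EV3, EV2 & EV4, EV2 & EV5, EV2 & EV6, EV4 & EV5, EV4 & EV6, EV5 & EV6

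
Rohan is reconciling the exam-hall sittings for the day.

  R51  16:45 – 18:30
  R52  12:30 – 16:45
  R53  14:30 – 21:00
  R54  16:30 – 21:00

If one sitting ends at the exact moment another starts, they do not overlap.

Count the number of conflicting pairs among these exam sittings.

5

Sorted by start: R52, R53, R54, R51.
R53 starts before R52 ends → R52 and R53 overlap.
R54 starts before R52 ends → R52 and R54 overlap.
R51 starts exactly when R52 ends (back-to-back, no overlap).
R54 starts before R53 ends → R53 and R54 overlap.
R51 starts before R53 ends → R53 and R51 overlap.
R51 starts before R54 ends → R54 and R51 overlap.
Overlapping pairs: R51 & R53, R51 & R54, R52 & R53, R52 & R54, R53 & R54 — 5 in total.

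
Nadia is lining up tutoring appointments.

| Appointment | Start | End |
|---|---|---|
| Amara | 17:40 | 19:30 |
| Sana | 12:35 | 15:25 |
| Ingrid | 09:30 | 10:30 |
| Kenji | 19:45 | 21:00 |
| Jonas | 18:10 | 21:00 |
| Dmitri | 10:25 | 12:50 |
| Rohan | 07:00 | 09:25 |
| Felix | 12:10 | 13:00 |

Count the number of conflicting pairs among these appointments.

6

Check each pair: they overlap iff neither finishes before the other starts.
Sorted by start: Rohan, Ingrid, Dmitri, Felix, Sana, Amara, Jonas, Kenji.
Ingrid starts after Rohan ends, so Rohan has no further overlaps.
Dmitri starts before Ingrid ends → Ingrid and Dmitri overlap.
Felix starts after Ingrid ends, so Ingrid has no further overlaps.
Felix starts before Dmitri ends → Dmitri and Felix overlap.
Sana starts before Dmitri ends → Dmitri and Sana overlap.
Amara starts after Dmitri ends, so Dmitri has no further overlaps.
Sana starts before Felix ends → Felix and Sana overlap.
Amara starts after Felix ends, so Felix has no further overlaps.
Amara starts after Sana ends, so Sana has no further overlaps.
Jonas starts before Amara ends → Amara and Jonas overlap.
Kenji starts after Amara ends.
Kenji starts before Jonas ends → Jonas and Kenji overlap.
Overlapping pairs: Amara & Jonas, Dmitri & Felix, Dmitri & Ingrid, Dmitri & Sana, Felix & Sana, Jonas & Kenji — 6 in total.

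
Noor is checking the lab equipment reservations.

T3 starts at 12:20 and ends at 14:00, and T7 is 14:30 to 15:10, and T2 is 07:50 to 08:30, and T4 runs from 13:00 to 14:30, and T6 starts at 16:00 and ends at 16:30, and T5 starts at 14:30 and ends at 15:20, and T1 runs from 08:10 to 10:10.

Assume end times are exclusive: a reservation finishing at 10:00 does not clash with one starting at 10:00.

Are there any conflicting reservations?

Two intervals overlap when each starts before the other ends.
Sorted by start: T2, T1, T3, T4, T5, T7, T6.
T1 starts before T2 ends → T2 and T1 overlap.
That's a conflict, so the schedule is not conflict-free.

Yes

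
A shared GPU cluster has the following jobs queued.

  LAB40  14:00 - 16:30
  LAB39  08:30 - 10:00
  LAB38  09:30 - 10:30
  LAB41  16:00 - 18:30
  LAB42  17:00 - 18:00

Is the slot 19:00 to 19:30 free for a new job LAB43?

Yes — the slot is free

LAB39: ends 10:00 at or before LAB43 starts 19:00 → clear.
LAB38: ends 10:30 at or before LAB43 starts 19:00 → clear.
LAB40: ends 16:30 at or before LAB43 starts 19:00 → clear.
LAB41: ends 18:30 at or before LAB43 starts 19:00 → clear.
LAB42: ends 18:00 at or before LAB43 starts 19:00 → clear.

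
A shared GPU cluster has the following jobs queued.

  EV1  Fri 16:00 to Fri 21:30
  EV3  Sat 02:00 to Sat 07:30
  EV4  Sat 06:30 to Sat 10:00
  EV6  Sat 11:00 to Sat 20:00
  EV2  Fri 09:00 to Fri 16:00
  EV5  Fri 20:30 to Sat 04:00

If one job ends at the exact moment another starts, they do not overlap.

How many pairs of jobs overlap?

3

Sorted by start: EV2, EV1, EV5, EV3, EV4, EV6.
EV1 starts exactly when EV2 ends (back-to-back, no overlap), so nothing later overlaps EV2 either.
EV5 starts before EV1 ends → EV1 and EV5 overlap.
EV3 starts after EV1 ends, so nothing later overlaps EV1 either.
EV3 starts before EV5 ends → EV5 and EV3 overlap.
EV4 starts after EV5 ends, so nothing later overlaps EV5 either.
EV4 starts before EV3 ends → EV3 and EV4 overlap.
EV6 starts after EV3 ends.
EV6 starts after EV4 ends.
Overlapping pairs: EV1 & EV5, EV3 & EV4, EV3 & EV5 — 3 in total.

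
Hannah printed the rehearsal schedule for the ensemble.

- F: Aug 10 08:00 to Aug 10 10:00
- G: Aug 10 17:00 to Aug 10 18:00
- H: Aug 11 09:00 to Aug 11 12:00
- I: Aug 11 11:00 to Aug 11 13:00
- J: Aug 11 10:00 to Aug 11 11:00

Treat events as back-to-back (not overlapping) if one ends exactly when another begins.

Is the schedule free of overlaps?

No

Sorted by start: F, G, H, J, I.
G starts after F ends, so F has no further overlaps.
H starts after G ends, so G has no further overlaps.
J starts before H ends → H and J overlap.
That's a conflict, so the schedule is not conflict-free.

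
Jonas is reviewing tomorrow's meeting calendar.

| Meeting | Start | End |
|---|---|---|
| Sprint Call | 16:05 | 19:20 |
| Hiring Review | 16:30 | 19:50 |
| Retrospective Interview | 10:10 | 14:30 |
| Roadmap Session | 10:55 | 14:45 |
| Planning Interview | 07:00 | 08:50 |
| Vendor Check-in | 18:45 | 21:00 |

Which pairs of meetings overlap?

Sorted by start: Planning Interview, Retrospective Interview, Roadmap Session, Sprint Call, Hiring Review, Vendor Check-in.
Retrospective Interview starts after Planning Interview ends — done with Planning Interview.
Roadmap Session starts before Retrospective Interview ends → Retrospective Interview and Roadmap Session overlap.
Sprint Call starts after Retrospective Interview ends — done with Retrospective Interview.
Sprint Call starts after Roadmap Session ends — done with Roadmap Session.
Hiring Review starts before Sprint Call ends → Sprint Call and Hiring Review overlap.
Vendor Check-in starts before Sprint Call ends → Sprint Call and Vendor Check-in overlap.
Vendor Check-in starts before Hiring Review ends → Hiring Review and Vendor Check-in overlap.

Hiring Review & Sprint Call, Hiring Review & Vendor Check-in, Retrospective Interview & Roadmap Session, Sprint Call & Vendor Check-in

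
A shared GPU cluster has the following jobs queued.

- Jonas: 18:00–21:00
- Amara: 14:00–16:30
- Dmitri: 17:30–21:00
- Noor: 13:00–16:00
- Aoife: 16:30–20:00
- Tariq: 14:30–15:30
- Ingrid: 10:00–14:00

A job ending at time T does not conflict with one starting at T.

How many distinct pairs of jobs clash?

7

Sorted by start: Ingrid, Noor, Amara, Tariq, Aoife, Dmitri, Jonas.
Noor starts before Ingrid ends → Ingrid and Noor overlap.
Amara starts exactly when Ingrid ends (back-to-back, no overlap); Ingrid is clear from here.
Amara starts before Noor ends → Noor and Amara overlap.
Tariq starts before Noor ends → Noor and Tariq overlap.
Aoife starts after Noor ends; Noor is clear from here.
Tariq starts before Amara ends → Amara and Tariq overlap.
Aoife starts exactly when Amara ends (back-to-back, no overlap); Amara is clear from here.
Aoife starts after Tariq ends; Tariq is clear from here.
Dmitri starts before Aoife ends → Aoife and Dmitri overlap.
Jonas starts before Aoife ends → Aoife and Jonas overlap.
Jonas starts before Dmitri ends → Dmitri and Jonas overlap.
Overlapping pairs: Amara & Noor, Amara & Tariq, Aoife & Dmitri, Aoife & Jonas, Dmitri & Jonas, Ingrid & Noor, Noor & Tariq — 7 in total.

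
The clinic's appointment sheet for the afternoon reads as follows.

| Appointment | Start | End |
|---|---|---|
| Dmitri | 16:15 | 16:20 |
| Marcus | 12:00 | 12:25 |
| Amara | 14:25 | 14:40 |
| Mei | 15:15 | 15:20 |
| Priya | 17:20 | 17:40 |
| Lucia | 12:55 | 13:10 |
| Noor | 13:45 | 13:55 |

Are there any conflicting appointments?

Sorted by start: Marcus, Lucia, Noor, Amara, Mei, Dmitri, Priya.
Lucia starts after Marcus ends, so nothing later overlaps Marcus either.
Noor starts after Lucia ends, so nothing later overlaps Lucia either.
Amara starts after Noor ends, so nothing later overlaps Noor either.
Mei starts after Amara ends, so nothing later overlaps Amara either.
Dmitri starts after Mei ends, so nothing later overlaps Mei either.
Priya starts after Dmitri ends.
Every pair is clear; the schedule has no overlaps.

No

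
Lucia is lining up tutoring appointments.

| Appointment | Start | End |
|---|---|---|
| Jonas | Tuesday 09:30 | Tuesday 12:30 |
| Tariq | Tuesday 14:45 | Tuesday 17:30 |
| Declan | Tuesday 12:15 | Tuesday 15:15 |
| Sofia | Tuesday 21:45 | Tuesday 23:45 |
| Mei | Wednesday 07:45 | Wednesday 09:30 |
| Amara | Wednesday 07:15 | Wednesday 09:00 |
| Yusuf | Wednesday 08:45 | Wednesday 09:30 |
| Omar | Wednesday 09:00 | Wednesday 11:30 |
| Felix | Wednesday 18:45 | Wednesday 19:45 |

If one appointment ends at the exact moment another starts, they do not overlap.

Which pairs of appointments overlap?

Amara & Mei, Amara & Yusuf, Declan & Jonas, Declan & Tariq, Mei & Omar, Mei & Yusuf, Omar & Yusuf

Sorted by start: Jonas, Declan, Tariq, Sofia, Amara, Mei, Yusuf, Omar, Felix.
Declan starts before Jonas ends → Jonas and Declan overlap.
Tariq starts after Jonas ends, so nothing later overlaps Jonas either.
Tariq starts before Declan ends → Declan and Tariq overlap.
Sofia starts after Declan ends, so nothing later overlaps Declan either.
Sofia starts after Tariq ends, so nothing later overlaps Tariq either.
Amara starts after Sofia ends, so nothing later overlaps Sofia either.
Mei starts before Amara ends → Amara and Mei overlap.
Yusuf starts before Amara ends → Amara and Yusuf overlap.
Omar starts exactly when Amara ends (back-to-back, no overlap), so nothing later overlaps Amara either.
Yusuf starts before Mei ends → Mei and Yusuf overlap.
Omar starts before Mei ends → Mei and Omar overlap.
Felix starts after Mei ends.
Omar starts before Yusuf ends → Yusuf and Omar overlap.
Felix starts after Yusuf ends.
Felix starts after Omar ends.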